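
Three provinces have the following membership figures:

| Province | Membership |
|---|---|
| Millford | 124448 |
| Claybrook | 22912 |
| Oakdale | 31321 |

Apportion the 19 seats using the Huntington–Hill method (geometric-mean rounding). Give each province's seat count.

With divisor 9289: modified quotas Millford 13.397, Claybrook 2.467, Oakdale 3.372.
Geometric-mean thresholds: Millford √(13·14)=13.491, Claybrook √(2·3)=2.449, Oakdale √(3·4)=3.464.
Each quota rounded against its threshold gives Millford 13, Claybrook 3, Oakdale 3 (total 19).

Millford=13, Claybrook=3, Oakdale=3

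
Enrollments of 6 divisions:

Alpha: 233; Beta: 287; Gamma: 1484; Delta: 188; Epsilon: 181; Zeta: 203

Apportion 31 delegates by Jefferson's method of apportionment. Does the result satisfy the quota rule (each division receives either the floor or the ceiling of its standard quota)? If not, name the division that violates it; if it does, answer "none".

Gamma

Standard quotas: Alpha 2.804, Beta 3.454, Gamma 17.859, Delta 2.262, Epsilon 2.178, Zeta 2.443.
Jefferson allocation: Alpha 3, Beta 3, Gamma 19, Delta 2, Epsilon 2, Zeta 2.
Gamma has quota 17.859 (lower 17, upper 18) but receives 19 — outside the quota interval.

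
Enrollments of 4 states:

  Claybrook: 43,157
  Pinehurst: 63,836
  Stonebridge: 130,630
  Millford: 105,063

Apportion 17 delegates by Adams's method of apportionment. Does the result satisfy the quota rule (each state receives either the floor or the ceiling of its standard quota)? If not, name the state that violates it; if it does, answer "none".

Standard quotas: Claybrook 2.141, Pinehurst 3.167, Stonebridge 6.480, Millford 5.212.
Adams allocation: Claybrook 2, Pinehurst 3, Stonebridge 7, Millford 5.
Every allocation lies between the lower and upper quota.

none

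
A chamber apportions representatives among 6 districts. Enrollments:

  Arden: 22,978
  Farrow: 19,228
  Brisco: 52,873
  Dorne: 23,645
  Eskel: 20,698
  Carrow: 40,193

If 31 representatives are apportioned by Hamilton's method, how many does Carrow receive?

The standard divisor is 179615/31 ≈ 5794.032.
Standard quotas: Arden 3.9658, Farrow 3.3186, Brisco 9.1254, Dorne 4.0809, Eskel 3.5723, Carrow 6.9370.
Lower quotas: Arden 3, Farrow 3, Brisco 9, Dorne 4, Eskel 3, Carrow 6 (sum 28, leaving 3 seats).
Remainders in descending order: Arden 0.9658, Carrow 0.9370, Eskel 0.5723, Farrow 0.3186, Brisco 0.1254, Dorne 0.0809.
Largest remainders: Arden, Carrow, Eskel receive the extra seats.
Carrow receives 7.

7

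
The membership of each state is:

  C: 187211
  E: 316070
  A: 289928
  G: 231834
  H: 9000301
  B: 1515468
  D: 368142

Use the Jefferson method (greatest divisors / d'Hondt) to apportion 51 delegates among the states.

C 0, E 1, A 1, G 1, H 41, B 6, D 1

Standard divisor 11908954/51 ≈ 233508.902; standard quotas: C 0.802, E 1.354, A 1.242, G 0.993, H 38.544, B 6.490, D 1.577.
Rounding down gives 0, 1, 1, 0, 38, 6, 1 = 47 seats, so the divisor must be adjusted.
With modified divisor 218000: modified quotas C 0.859, E 1.450, A 1.330, G 1.063, H 41.286, B 6.952, D 1.689.
Rounding down: C 0, E 1, A 1, G 1, H 41, B 6, D 1 (total 51).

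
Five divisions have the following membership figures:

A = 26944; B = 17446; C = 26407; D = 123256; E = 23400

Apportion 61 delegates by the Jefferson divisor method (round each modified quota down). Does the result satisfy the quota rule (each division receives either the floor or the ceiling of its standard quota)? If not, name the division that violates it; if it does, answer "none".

Standard quotas: A 7.558, B 4.894, C 7.408, D 34.576, E 6.564.
Jefferson allocation: A 7, B 5, C 7, D 36, E 6.
D has quota 34.576 (lower 34, upper 35) but receives 36 — outside the quota interval.

D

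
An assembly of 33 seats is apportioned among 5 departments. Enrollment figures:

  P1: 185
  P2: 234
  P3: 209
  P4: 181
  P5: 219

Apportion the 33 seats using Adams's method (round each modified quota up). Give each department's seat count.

P1=6, P2=7, P3=7, P4=6, P5=7

Standard divisor 1028/33 ≈ 31.152; standard quotas: P1 5.939, P2 7.512, P3 6.709, P4 5.810, P5 7.030.
Rounding up gives 6, 8, 7, 6, 8 = 35 seats, so the divisor must be adjusted.
With modified divisor 34: modified quotas P1 5.441, P2 6.882, P3 6.147, P4 5.324, P5 6.441.
Rounding up: P1 6, P2 7, P3 7, P4 6, P5 7 (total 33).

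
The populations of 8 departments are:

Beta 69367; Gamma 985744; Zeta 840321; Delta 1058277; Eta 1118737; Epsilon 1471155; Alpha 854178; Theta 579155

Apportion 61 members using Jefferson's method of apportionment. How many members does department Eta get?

Standard divisor 6976934/61 ≈ 114375.967; standard quotas: Beta 0.606, Gamma 8.618, Zeta 7.347, Delta 9.253, Eta 9.781, Epsilon 12.862, Alpha 7.468, Theta 5.064.
Rounding down gives 0, 8, 7, 9, 9, 12, 7, 5 = 57 seats, so the divisor must be adjusted.
With modified divisor 106300: modified quotas Beta 0.653, Gamma 9.273, Zeta 7.905, Delta 9.956, Eta 10.524, Epsilon 13.840, Alpha 8.036, Theta 5.448.
Rounding down: Beta 0, Gamma 9, Zeta 7, Delta 9, Eta 10, Epsilon 13, Alpha 8, Theta 5 (total 61).
Eta receives 10.

10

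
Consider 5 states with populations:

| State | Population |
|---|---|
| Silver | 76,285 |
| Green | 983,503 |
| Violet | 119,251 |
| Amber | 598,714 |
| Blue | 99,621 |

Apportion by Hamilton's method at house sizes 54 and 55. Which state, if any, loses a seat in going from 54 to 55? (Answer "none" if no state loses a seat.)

Violet

At 54 seats: Silver 2, Green 28, Violet 4, Amber 17, Blue 3.
At 55 seats: Silver 2, Green 29, Violet 3, Amber 18, Blue 3.
Violet drops from 4 to 3.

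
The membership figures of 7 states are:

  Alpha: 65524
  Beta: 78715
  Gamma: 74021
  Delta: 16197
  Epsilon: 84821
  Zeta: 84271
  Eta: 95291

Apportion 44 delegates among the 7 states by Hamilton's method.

The standard divisor is 498840/44 ≈ 11337.273.
Standard quotas: Alpha 5.7795, Beta 6.9430, Gamma 6.5290, Delta 1.4287, Epsilon 7.4816, Zeta 7.4331, Eta 8.4051.
Lower quotas: Alpha 5, Beta 6, Gamma 6, Delta 1, Epsilon 7, Zeta 7, Eta 8 (sum 40, leaving 4 seats).
Remainders in descending order: Beta 0.9430, Alpha 0.7795, Gamma 0.5290, Epsilon 0.4816, Zeta 0.4331, Delta 0.4287, Eta 0.4051.
The surplus seats go to Beta, Alpha, Gamma, Epsilon.

Alpha 6; Beta 7; Gamma 7; Delta 1; Epsilon 8; Zeta 7; Eta 8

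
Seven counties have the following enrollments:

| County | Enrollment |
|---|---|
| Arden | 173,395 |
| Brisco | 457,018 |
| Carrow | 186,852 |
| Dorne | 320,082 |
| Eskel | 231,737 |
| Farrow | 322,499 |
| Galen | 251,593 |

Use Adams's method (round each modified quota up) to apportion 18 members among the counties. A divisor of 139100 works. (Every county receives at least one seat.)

With modified divisor 139100: modified quotas Arden 1.247, Brisco 3.286, Carrow 1.343, Dorne 2.301, Eskel 1.666, Farrow 2.318, Galen 1.809.
Rounding up: Arden 2, Brisco 4, Carrow 2, Dorne 3, Eskel 2, Farrow 3, Galen 2 (total 18).

Arden 2; Brisco 4; Carrow 2; Dorne 3; Eskel 2; Farrow 3; Galen 2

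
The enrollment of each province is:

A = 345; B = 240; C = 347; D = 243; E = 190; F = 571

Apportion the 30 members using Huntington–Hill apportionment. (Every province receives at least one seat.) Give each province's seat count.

A=5, B=4, C=5, D=4, E=3, F=9

With divisor 65: modified quotas A 5.308, B 3.692, C 5.338, D 3.738, E 2.923, F 8.785.
Geometric-mean thresholds: A √(5·6)=5.477, B √(3·4)=3.464, C √(5·6)=5.477, D √(3·4)=3.464, E √(2·3)=2.449, F √(8·9)=8.485.
Each quota rounded against its threshold gives A 5, B 4, C 5, D 4, E 3, F 9 (total 30).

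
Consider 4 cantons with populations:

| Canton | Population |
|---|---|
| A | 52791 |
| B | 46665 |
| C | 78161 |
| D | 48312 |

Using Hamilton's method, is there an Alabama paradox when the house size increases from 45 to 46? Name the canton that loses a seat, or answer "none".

At 45 seats: A 10, B 9, C 16, D 10.
At 46 seats: A 11, B 9, C 16, D 10.
No canton's allocation decreased.

none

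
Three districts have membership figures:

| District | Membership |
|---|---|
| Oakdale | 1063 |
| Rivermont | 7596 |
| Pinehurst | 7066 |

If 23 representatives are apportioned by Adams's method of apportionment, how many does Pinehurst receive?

10

Standard divisor 15725/23 ≈ 683.696; standard quotas: Oakdale 1.555, Rivermont 11.110, Pinehurst 10.335.
Rounding up gives 2, 12, 11 = 25 seats, so the divisor must be adjusted.
With modified divisor 730: modified quotas Oakdale 1.456, Rivermont 10.405, Pinehurst 9.679.
Rounding up: Oakdale 2, Rivermont 11, Pinehurst 10 (total 23).
Pinehurst receives 10.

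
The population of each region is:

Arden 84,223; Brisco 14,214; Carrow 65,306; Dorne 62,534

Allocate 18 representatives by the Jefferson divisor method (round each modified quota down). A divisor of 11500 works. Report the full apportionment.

With modified divisor 11500: modified quotas Arden 7.324, Brisco 1.236, Carrow 5.679, Dorne 5.438.
Rounding down: Arden 7, Brisco 1, Carrow 5, Dorne 5 (total 18).

Arden=7, Brisco=1, Carrow=5, Dorne=5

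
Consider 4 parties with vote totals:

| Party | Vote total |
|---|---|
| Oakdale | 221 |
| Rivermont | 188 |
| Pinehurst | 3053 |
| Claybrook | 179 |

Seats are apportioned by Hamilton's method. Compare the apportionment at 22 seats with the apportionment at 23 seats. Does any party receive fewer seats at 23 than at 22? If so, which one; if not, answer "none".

At 22 seats: Oakdale 1, Rivermont 1, Pinehurst 19, Claybrook 1.
At 23 seats: Oakdale 2, Rivermont 1, Pinehurst 19, Claybrook 1.
No party's allocation decreased.

none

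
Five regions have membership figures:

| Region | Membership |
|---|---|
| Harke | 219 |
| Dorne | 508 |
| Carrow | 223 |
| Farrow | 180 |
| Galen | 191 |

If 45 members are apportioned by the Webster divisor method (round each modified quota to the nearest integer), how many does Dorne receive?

17

Standard divisor 1321/45 ≈ 29.356; standard quotas: Harke 7.460, Dorne 17.305, Carrow 7.597, Farrow 6.132, Galen 6.506.
Rounding to the nearest integer gives Harke 7, Dorne 17, Carrow 8, Farrow 6, Galen 7 — total 45, matching the house size, so no adjustment is needed.
Dorne receives 17.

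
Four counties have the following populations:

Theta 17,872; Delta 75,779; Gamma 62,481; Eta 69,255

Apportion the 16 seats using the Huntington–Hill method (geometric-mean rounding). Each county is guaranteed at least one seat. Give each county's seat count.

With divisor 13903: modified quotas Theta 1.285, Delta 5.451, Gamma 4.494, Eta 4.981.
Geometric-mean thresholds: Theta √(1·2)=1.414, Delta √(5·6)=5.477, Gamma √(4·5)=4.472, Eta √(4·5)=4.472.
Each quota rounded against its threshold gives Theta 1, Delta 5, Gamma 5, Eta 5 (total 16).

Theta: 1, Delta: 5, Gamma: 5, Eta: 5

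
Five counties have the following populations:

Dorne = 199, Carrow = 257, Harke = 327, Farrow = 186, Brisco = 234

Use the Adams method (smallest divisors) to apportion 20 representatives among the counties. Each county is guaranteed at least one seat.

Standard divisor 1203/20 ≈ 60.15; standard quotas: Dorne 3.308, Carrow 4.273, Harke 5.436, Farrow 3.092, Brisco 3.890.
Rounding up gives 4, 5, 6, 4, 4 = 23 seats, so the divisor must be adjusted.
With modified divisor 65.87: modified quotas Dorne 3.021, Carrow 3.902, Harke 4.964, Farrow 2.824, Brisco 3.552.
Rounding up: Dorne 4, Carrow 4, Harke 5, Farrow 3, Brisco 4 (total 20).

Dorne=4, Carrow=4, Harke=5, Farrow=3, Brisco=4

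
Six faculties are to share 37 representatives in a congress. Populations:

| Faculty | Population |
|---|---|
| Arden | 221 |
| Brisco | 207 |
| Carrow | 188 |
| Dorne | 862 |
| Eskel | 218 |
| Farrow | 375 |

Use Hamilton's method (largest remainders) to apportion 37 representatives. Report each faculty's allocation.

Standard divisor: 2071 ÷ 37 ≈ 55.973.
Standard quotas: Arden 3.948, Brisco 3.698, Carrow 3.359, Dorne 15.400, Eskel 3.895, Farrow 6.700.
Lower quotas: Arden 3, Brisco 3, Carrow 3, Dorne 15, Eskel 3, Farrow 6 (sum 33, leaving 4 seats).
Remainders in descending order: Arden 0.948, Eskel 0.895, Farrow 0.700, Brisco 0.698, Dorne 0.400, Carrow 0.359.
Largest remainders: Arden, Eskel, Farrow, Brisco receive the extra seats.

Arden 4, Brisco 4, Carrow 3, Dorne 15, Eskel 4, Farrow 7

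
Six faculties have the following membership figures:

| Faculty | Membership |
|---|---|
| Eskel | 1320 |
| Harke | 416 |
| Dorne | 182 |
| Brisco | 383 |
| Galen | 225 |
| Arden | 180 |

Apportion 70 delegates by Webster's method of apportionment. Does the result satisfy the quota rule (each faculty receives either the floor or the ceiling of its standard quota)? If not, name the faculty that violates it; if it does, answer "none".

Standard quotas: Eskel 34.146, Harke 10.761, Dorne 4.708, Brisco 9.908, Galen 5.820, Arden 4.656.
Webster allocation: Eskel 33, Harke 11, Dorne 5, Brisco 10, Galen 6, Arden 5.
Eskel has quota 34.146 (lower 34, upper 35) but receives 33 — outside the quota interval.

Eskel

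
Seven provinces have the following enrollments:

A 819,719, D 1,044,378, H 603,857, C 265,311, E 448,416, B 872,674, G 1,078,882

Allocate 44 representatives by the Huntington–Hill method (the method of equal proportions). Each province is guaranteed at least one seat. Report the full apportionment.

A 7; D 9; H 5; C 2; E 4; B 8; G 9

With divisor 115170: modified quotas A 7.117, D 9.068, H 5.243, C 2.304, E 3.894, B 7.577, G 9.368.
Geometric-mean thresholds: A √(7·8)=7.483, D √(9·10)=9.487, H √(5·6)=5.477, C √(2·3)=2.449, E √(3·4)=3.464, B √(7·8)=7.483, G √(9·10)=9.487.
Each quota rounded against its threshold gives A 7, D 9, H 5, C 2, E 4, B 8, G 9 (total 44).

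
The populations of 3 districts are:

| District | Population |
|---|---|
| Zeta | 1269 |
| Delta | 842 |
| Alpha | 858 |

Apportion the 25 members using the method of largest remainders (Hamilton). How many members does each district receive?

Zeta 11; Delta 7; Alpha 7

Standard divisor: 2969 ÷ 25 ≈ 118.76.
Standard quotas: Zeta 10.685, Delta 7.090, Alpha 7.225.
Lower quotas: Zeta 10, Delta 7, Alpha 7 (sum 24, leaving 1 seat).
Remainders in descending order: Zeta 0.685, Alpha 0.225, Delta 0.090.
Largest remainder: Zeta receives the extra seat.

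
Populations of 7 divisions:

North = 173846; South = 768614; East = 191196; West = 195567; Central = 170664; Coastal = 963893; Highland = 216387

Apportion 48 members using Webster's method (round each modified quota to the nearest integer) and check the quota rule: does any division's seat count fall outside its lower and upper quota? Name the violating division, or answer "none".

Standard quotas: North 3.113, South 13.765, East 3.424, West 3.502, Central 3.056, Coastal 17.263, Highland 3.875.
Webster allocation: North 3, South 14, East 3, West 4, Central 3, Coastal 17, Highland 4.
Every allocation lies between the lower and upper quota.

none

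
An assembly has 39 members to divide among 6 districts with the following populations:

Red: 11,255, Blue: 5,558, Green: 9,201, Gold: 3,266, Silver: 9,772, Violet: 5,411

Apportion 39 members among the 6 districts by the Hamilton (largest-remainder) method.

The standard divisor is 44463/39 ≈ 1140.077.
Standard quotas: Red 9.8721, Blue 4.8751, Green 8.0705, Gold 2.8647, Silver 8.5714, Violet 4.7462.
Lower quotas: Red 9, Blue 4, Green 8, Gold 2, Silver 8, Violet 4 (sum 35, leaving 4 seats).
Remainders in descending order: Blue 0.8751, Red 0.8721, Gold 0.8647, Violet 0.7462, Silver 0.5714, Green 0.0705.
Largest remainders: Blue, Red, Gold, Violet receive the extra seats.

Red 10, Blue 5, Green 8, Gold 3, Silver 8, Violet 5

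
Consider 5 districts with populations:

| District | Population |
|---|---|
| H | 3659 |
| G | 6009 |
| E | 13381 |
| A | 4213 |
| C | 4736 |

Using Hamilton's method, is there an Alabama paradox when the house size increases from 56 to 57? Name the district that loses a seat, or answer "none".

At 56 seats: H 6, G 11, E 24, A 7, C 8.
At 57 seats: H 7, G 11, E 24, A 7, C 8.
No district's allocation decreased.

none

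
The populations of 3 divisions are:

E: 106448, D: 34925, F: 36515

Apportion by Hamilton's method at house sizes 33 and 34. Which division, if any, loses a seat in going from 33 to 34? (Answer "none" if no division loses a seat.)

none

At 33 seats: E 20, D 6, F 7.
At 34 seats: E 20, D 7, F 7.
No division's allocation decreased.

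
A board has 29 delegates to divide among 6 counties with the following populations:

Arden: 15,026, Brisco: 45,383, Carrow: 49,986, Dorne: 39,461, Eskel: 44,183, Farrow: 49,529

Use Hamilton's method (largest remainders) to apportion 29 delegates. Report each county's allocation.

The standard divisor is 243568/29 ≈ 8398.897.
Standard quotas: Arden 1.7890, Brisco 5.4034, Carrow 5.9515, Dorne 4.6984, Eskel 5.2606, Farrow 5.8971.
Lower quotas: Arden 1, Brisco 5, Carrow 5, Dorne 4, Eskel 5, Farrow 5 (sum 25, leaving 4 seats).
Remainders in descending order: Carrow 0.9515, Farrow 0.8971, Arden 0.7890, Dorne 0.6984, Brisco 0.4034, Eskel 0.2606.
Largest remainders: Carrow, Farrow, Arden, Dorne receive the extra seats.

Arden 2, Brisco 5, Carrow 6, Dorne 5, Eskel 5, Farrow 6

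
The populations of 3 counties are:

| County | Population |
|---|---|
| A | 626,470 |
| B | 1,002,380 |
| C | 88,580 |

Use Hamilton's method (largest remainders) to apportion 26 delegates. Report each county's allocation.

Standard divisor: 1717430 ÷ 26 = 66055.
Standard quotas: A 9.4841, B 15.1749, C 1.3410.
Lower quotas: A 9, B 15, C 1 (sum 25, leaving 1 seat).
Remainders in descending order: A 0.4841, C 0.3410, B 0.1749.
The surplus seat goes to A.

A 10, B 15, C 1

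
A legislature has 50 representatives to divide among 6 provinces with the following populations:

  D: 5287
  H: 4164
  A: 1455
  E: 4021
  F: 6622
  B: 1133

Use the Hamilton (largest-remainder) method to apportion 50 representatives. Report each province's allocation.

D 12, H 9, A 3, E 9, F 15, B 2

Total 22682; standard divisor 22682/50 ≈ 453.64.
Standard quotas: D 11.6546, H 9.1791, A 3.2074, E 8.8639, F 14.5975, B 2.4976.
Lower quotas: D 11, H 9, A 3, E 8, F 14, B 2 (sum 47, leaving 3 seats).
Remainders in descending order: E 0.8639, D 0.6546, F 0.5975, B 0.4976, A 0.2074, H 0.1791.
The surplus seats go to E, D, F.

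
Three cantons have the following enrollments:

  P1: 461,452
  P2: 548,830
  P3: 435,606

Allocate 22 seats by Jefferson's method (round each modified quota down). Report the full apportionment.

Standard divisor 1445888/22 ≈ 65722.182; standard quotas: P1 7.021, P2 8.351, P3 6.628.
Rounding down gives 7, 8, 6 = 21 seats, so the divisor must be adjusted.
With modified divisor 61600: modified quotas P1 7.491, P2 8.910, P3 7.072.
Rounding down: P1 7, P2 8, P3 7 (total 22).

P1 7, P2 8, P3 7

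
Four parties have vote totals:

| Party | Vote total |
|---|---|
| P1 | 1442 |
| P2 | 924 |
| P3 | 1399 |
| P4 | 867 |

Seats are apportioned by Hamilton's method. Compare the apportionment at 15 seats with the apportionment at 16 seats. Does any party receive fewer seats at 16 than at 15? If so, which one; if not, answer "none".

none

At 15 seats: P1 5, P2 3, P3 4, P4 3.
At 16 seats: P1 5, P2 3, P3 5, P4 3.
No party's allocation decreased.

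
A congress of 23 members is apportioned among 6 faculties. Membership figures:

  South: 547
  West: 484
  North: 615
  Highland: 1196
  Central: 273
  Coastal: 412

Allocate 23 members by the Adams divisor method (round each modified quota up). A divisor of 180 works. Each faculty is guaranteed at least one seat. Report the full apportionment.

South 4; West 3; North 4; Highland 7; Central 2; Coastal 3

With modified divisor 180: modified quotas South 3.039, West 2.689, North 3.417, Highland 6.644, Central 1.517, Coastal 2.289.
Rounding up: South 4, West 3, North 4, Highland 7, Central 2, Coastal 3 (total 23).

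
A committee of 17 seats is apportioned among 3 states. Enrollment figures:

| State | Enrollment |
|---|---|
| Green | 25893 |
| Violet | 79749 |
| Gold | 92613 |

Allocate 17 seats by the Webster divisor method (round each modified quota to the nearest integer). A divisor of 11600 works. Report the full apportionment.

With modified divisor 11600: modified quotas Green 2.232, Violet 6.875, Gold 7.984.
Rounding to the nearest integer: Green 2, Violet 7, Gold 8 (total 17).

Green 2, Violet 7, Gold 8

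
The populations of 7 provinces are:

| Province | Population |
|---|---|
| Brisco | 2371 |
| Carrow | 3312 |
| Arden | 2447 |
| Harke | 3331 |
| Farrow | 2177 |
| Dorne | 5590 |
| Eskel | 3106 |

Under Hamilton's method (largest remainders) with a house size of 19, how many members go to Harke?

3

Standard divisor: 22334 ÷ 19 ≈ 1175.474.
Standard quotas: Brisco 2.0171, Carrow 2.8176, Arden 2.0817, Harke 2.8338, Farrow 1.8520, Dorne 4.7555, Eskel 2.6423.
Lower quotas: Brisco 2, Carrow 2, Arden 2, Harke 2, Farrow 1, Dorne 4, Eskel 2 (sum 15, leaving 4 seats).
Remainders in descending order: Farrow 0.8520, Harke 0.8338, Carrow 0.8176, Dorne 0.7555, Eskel 0.6423, Arden 0.0817, Brisco 0.0171.
The surplus seats go to Farrow, Harke, Carrow, Dorne.
Harke receives 3.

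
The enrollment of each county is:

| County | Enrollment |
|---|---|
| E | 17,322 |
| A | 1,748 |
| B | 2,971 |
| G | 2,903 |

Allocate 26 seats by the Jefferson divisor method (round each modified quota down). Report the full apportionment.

Standard divisor 24944/26 ≈ 959.385; standard quotas: E 18.055, A 1.822, B 3.097, G 3.026.
Rounding down gives 18, 1, 3, 3 = 25 seats, so the divisor must be adjusted.
With modified divisor 900: modified quotas E 19.247, A 1.942, B 3.301, G 3.226.
Rounding down: E 19, A 1, B 3, G 3 (total 26).

E 19, A 1, B 3, G 3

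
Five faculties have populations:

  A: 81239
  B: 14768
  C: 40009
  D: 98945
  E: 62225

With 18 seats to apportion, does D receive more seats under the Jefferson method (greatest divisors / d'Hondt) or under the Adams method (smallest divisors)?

Jefferson: A 5, B 1, C 2, D 6, E 4.
Adams: A 5, B 1, C 3, D 5, E 4.
D gets 6 under Jefferson and 5 under Adams.

Jefferson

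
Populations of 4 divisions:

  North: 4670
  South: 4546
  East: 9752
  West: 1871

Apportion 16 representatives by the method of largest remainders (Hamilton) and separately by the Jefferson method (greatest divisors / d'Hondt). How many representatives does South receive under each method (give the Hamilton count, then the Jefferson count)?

Hamilton: North 4, South 4, East 7, West 1.
Jefferson: North 4, South 3, East 8, West 1.
South gets 4 under Hamilton and 3 under Jefferson.

4 and 3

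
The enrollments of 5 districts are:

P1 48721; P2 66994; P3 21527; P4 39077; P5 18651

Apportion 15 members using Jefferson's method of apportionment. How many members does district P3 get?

Standard divisor 194970/15 ≈ 12998; standard quotas: P1 3.748, P2 5.154, P3 1.656, P4 3.006, P5 1.435.
Rounding down gives 3, 5, 1, 3, 1 = 13 seats, so the divisor must be adjusted.
With modified divisor 11000: modified quotas P1 4.429, P2 6.090, P3 1.957, P4 3.552, P5 1.696.
Rounding down: P1 4, P2 6, P3 1, P4 3, P5 1 (total 15).
P3 receives 1.

1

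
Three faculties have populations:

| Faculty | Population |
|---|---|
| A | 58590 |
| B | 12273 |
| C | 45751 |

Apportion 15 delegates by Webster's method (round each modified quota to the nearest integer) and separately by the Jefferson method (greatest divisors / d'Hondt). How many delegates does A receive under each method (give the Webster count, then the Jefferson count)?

7 and 8

Webster: A 7, B 2, C 6.
Jefferson: A 8, B 1, C 6.
A gets 7 under Webster and 8 under Jefferson.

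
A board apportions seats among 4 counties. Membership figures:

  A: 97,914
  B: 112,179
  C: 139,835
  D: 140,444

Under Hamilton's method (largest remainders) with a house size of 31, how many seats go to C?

The standard divisor is 490372/31 ≈ 15818.452.
Standard quotas: A 6.1899, B 7.0917, C 8.8400, D 8.8785.
Lower quotas: A 6, B 7, C 8, D 8 (sum 29, leaving 2 seats).
Remainders in descending order: D 0.8785, C 0.8400, A 0.1899, B 0.0917.
Largest remainders: D, C receive the extra seats.
C receives 9.

9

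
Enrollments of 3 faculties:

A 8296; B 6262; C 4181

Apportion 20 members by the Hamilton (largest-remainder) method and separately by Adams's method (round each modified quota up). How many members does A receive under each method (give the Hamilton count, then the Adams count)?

9 and 8

Hamilton: A 9, B 7, C 4.
Adams: A 8, B 7, C 5.
A gets 9 under Hamilton and 8 under Adams.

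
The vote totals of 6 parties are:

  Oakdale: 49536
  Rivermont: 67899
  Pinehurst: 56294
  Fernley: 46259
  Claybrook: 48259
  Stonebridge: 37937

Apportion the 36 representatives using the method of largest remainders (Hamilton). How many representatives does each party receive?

Oakdale 6, Rivermont 8, Pinehurst 7, Fernley 5, Claybrook 6, Stonebridge 4

Standard divisor: 306184 ÷ 36 ≈ 8505.111.
Standard quotas: Oakdale 5.8243, Rivermont 7.9833, Pinehurst 6.6188, Fernley 5.4390, Claybrook 5.6741, Stonebridge 4.4605.
Lower quotas: Oakdale 5, Rivermont 7, Pinehurst 6, Fernley 5, Claybrook 5, Stonebridge 4 (sum 32, leaving 4 seats).
Remainders in descending order: Rivermont 0.9833, Oakdale 0.8243, Claybrook 0.6741, Pinehurst 0.6188, Stonebridge 0.4605, Fernley 0.4390.
The surplus seats go to Rivermont, Oakdale, Claybrook, Pinehurst.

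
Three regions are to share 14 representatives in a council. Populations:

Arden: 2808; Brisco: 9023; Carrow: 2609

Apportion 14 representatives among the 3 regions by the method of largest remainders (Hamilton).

Arden 3; Brisco 9; Carrow 2

Standard divisor: 14440 ÷ 14 ≈ 1031.429.
Standard quotas: Arden 2.7224, Brisco 8.7481, Carrow 2.5295.
Lower quotas: Arden 2, Brisco 8, Carrow 2 (sum 12, leaving 2 seats).
Remainders in descending order: Brisco 0.7481, Arden 0.7224, Carrow 0.5295.
The surplus seats go to Brisco, Arden.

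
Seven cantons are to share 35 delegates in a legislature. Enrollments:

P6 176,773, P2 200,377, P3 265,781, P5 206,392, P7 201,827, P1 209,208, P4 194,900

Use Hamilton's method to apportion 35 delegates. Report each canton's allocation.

Total 1455258; standard divisor 1455258/35 ≈ 41578.8.
Standard quotas: P6 4.2515, P2 4.8192, P3 6.3922, P5 4.9639, P7 4.8541, P1 5.0316, P4 4.6875.
Lower quotas: P6 4, P2 4, P3 6, P5 4, P7 4, P1 5, P4 4 (sum 31, leaving 4 seats).
Remainders in descending order: P5 0.9639, P7 0.8541, P2 0.8192, P4 0.6875, P3 0.3922, P6 0.2515, P1 0.0316.
Largest remainders: P5, P7, P2, P4 receive the extra seats.

P6 4, P2 5, P3 6, P5 5, P7 5, P1 5, P4 5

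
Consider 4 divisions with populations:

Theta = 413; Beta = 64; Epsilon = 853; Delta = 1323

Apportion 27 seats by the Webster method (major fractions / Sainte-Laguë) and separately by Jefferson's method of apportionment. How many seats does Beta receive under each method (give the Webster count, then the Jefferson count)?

1 and 0

Webster: Theta 4, Beta 1, Epsilon 9, Delta 13.
Jefferson: Theta 4, Beta 0, Epsilon 9, Delta 14.
Beta gets 1 under Webster and 0 under Jefferson.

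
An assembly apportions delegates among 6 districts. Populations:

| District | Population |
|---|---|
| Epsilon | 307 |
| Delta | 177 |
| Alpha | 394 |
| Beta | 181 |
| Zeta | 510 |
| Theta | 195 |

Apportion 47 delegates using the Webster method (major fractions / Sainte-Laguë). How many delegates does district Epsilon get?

Standard divisor 1764/47 ≈ 37.532; standard quotas: Epsilon 8.180, Delta 4.716, Alpha 10.498, Beta 4.823, Zeta 13.588, Theta 5.196.
Rounding to the nearest integer gives Epsilon 8, Delta 5, Alpha 10, Beta 5, Zeta 14, Theta 5 — total 47, matching the house size, so no adjustment is needed.
Epsilon receives 8.

8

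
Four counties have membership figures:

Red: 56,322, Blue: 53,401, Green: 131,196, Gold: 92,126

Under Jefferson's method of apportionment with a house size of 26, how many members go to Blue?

4

Standard divisor 333045/26 ≈ 12809.423; standard quotas: Red 4.397, Blue 4.169, Green 10.242, Gold 7.192.
Rounding down gives 4, 4, 10, 7 = 25 seats, so the divisor must be adjusted.
With modified divisor 11700: modified quotas Red 4.814, Blue 4.564, Green 11.213, Gold 7.874.
Rounding down: Red 4, Blue 4, Green 11, Gold 7 (total 26).
Blue receives 4.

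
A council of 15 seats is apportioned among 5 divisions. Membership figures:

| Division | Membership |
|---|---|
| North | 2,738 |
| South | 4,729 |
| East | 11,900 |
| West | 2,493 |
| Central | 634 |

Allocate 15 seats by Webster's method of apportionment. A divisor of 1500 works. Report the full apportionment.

North: 2, South: 3, East: 8, West: 2, Central: 0

With modified divisor 1500: modified quotas North 1.825, South 3.153, East 7.933, West 1.662, Central 0.423.
Rounding to the nearest integer: North 2, South 3, East 8, West 2, Central 0 (total 15).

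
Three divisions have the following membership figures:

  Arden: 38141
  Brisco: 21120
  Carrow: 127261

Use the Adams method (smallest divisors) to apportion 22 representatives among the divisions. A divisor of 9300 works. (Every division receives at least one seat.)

Arden=5; Brisco=3; Carrow=14

With modified divisor 9300: modified quotas Arden 4.101, Brisco 2.271, Carrow 13.684.
Rounding up: Arden 5, Brisco 3, Carrow 14 (total 22).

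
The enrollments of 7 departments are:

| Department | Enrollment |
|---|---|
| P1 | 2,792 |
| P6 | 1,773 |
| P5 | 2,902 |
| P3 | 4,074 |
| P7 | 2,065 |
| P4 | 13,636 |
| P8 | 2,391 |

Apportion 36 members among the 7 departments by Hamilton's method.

Standard divisor: 29633 ÷ 36 ≈ 823.139.
Standard quotas: P1 3.3919, P6 2.1539, P5 3.5255, P3 4.9493, P7 2.5087, P4 16.5659, P8 2.9047.
Lower quotas: P1 3, P6 2, P5 3, P3 4, P7 2, P4 16, P8 2 (sum 32, leaving 4 seats).
Remainders in descending order: P3 0.9493, P8 0.9047, P4 0.5659, P5 0.5255, P7 0.5087, P1 0.3919, P6 0.1539.
The surplus seats go to P3, P8, P4, P5.

P1 3, P6 2, P5 4, P3 5, P7 2, P4 17, P8 3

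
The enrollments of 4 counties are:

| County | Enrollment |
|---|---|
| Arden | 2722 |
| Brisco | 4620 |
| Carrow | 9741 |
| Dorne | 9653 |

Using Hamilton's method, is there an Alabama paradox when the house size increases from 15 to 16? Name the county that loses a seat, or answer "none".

Arden

At 15 seats: Arden 2, Brisco 3, Carrow 5, Dorne 5.
At 16 seats: Arden 1, Brisco 3, Carrow 6, Dorne 6.
Arden drops from 2 to 1.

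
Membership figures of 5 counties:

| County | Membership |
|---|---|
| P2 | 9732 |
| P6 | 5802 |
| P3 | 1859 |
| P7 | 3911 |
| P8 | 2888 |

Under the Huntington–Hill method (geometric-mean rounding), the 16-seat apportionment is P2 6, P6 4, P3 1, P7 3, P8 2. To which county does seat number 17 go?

P2

Priority for the next seat is population ÷ (√(s·(s+1))).
Priorities: P2 1501.680, P6 1297.367, P3 1314.512, P7 1129.008, P8 1179.021.
Highest priority: P2.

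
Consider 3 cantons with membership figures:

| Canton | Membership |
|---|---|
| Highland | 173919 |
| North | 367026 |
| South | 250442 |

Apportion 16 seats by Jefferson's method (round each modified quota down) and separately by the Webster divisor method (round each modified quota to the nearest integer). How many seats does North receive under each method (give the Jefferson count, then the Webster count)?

8 and 7

Jefferson: Highland 3, North 8, South 5.
Webster: Highland 4, North 7, South 5.
North gets 8 under Jefferson and 7 under Webster.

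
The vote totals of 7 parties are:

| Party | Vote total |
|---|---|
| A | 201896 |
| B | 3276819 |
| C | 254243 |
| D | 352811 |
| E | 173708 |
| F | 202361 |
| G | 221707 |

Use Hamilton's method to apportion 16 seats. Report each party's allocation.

The standard divisor is 4683545/16 ≈ 292721.562.
Standard quotas: A 0.6897, B 11.1943, C 0.8685, D 1.2053, E 0.5934, F 0.6913, G 0.7574.
Lower quotas: A 0, B 11, C 0, D 1, E 0, F 0, G 0 (sum 12, leaving 4 seats).
Remainders in descending order: C 0.8685, G 0.7574, F 0.6913, A 0.6897, E 0.5934, D 0.2053, B 0.1943.
The surplus seats go to C, G, F, A.

A: 1, B: 11, C: 1, D: 1, E: 0, F: 1, G: 1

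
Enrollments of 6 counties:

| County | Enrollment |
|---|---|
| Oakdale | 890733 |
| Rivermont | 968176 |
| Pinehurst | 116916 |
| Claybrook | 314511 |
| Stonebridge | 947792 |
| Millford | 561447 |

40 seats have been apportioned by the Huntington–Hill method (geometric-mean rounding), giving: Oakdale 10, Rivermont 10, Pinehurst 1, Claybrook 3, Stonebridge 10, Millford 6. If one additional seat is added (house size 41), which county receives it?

Priority for the next seat is population ÷ (√(s·(s+1))).
Priorities: Oakdale 84928.059, Rivermont 92311.960, Pinehurst 82672.096, Claybrook 90791.505, Stonebridge 90368.421, Millford 86633.153.
Highest priority: Rivermont.

Rivermont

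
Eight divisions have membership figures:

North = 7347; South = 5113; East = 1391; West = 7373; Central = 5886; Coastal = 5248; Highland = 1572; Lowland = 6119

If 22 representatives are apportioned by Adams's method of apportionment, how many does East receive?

Standard divisor 40049/22 ≈ 1820.409; standard quotas: North 4.036, South 2.809, East 0.764, West 4.050, Central 3.233, Coastal 2.883, Highland 0.864, Lowland 3.361.
Rounding up gives 5, 3, 1, 5, 4, 3, 1, 4 = 26 seats, so the divisor must be adjusted.
With modified divisor 2200: modified quotas North 3.340, South 2.324, East 0.632, West 3.351, Central 2.675, Coastal 2.385, Highland 0.715, Lowland 2.781.
Rounding up: North 4, South 3, East 1, West 4, Central 3, Coastal 3, Highland 1, Lowland 3 (total 22).
East receives 1.

1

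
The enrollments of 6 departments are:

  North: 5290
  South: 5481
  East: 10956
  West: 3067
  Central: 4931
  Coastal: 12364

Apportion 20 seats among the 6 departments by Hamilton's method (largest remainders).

Total 42089; standard divisor 42089/20 ≈ 2104.45.
Standard quotas: North 2.5137, South 2.6045, East 5.2061, West 1.4574, Central 2.3431, Coastal 5.8752.
Lower quotas: North 2, South 2, East 5, West 1, Central 2, Coastal 5 (sum 17, leaving 3 seats).
Remainders in descending order: Coastal 0.8752, South 0.6045, North 0.5137, West 0.4574, Central 0.3431, East 0.2061.
Largest remainders: Coastal, South, North receive the extra seats.

North: 3, South: 3, East: 5, West: 1, Central: 2, Coastal: 6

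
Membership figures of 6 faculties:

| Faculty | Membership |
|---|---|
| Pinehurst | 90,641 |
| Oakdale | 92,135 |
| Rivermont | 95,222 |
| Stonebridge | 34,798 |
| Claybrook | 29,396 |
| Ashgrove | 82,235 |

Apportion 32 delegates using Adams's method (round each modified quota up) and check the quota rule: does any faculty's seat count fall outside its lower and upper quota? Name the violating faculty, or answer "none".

none

Standard quotas: Pinehurst 6.834, Oakdale 6.947, Rivermont 7.179, Stonebridge 2.624, Claybrook 2.216, Ashgrove 6.200.
Adams allocation: Pinehurst 7, Oakdale 7, Rivermont 7, Stonebridge 3, Claybrook 2, Ashgrove 6.
Every allocation lies between the lower and upper quota.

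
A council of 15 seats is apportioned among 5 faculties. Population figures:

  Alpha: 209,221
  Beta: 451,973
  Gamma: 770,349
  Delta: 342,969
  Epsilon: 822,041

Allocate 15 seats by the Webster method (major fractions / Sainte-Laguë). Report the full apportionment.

Alpha 1, Beta 3, Gamma 4, Delta 2, Epsilon 5

Standard divisor 2596553/15 ≈ 173103.533; standard quotas: Alpha 1.209, Beta 2.611, Gamma 4.450, Delta 1.981, Epsilon 4.749.
Rounding to the nearest integer gives Alpha 1, Beta 3, Gamma 4, Delta 2, Epsilon 5 — total 15, matching the house size, so no adjustment is needed.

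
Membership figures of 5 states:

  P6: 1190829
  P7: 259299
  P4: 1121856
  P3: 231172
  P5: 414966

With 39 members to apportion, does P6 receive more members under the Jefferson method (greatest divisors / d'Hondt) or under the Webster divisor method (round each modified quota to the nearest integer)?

Jefferson: P6 15, P7 3, P4 14, P3 2, P5 5.
Webster: P6 14, P7 3, P4 14, P3 3, P5 5.
P6 gets 15 under Jefferson and 14 under Webster.

Jefferson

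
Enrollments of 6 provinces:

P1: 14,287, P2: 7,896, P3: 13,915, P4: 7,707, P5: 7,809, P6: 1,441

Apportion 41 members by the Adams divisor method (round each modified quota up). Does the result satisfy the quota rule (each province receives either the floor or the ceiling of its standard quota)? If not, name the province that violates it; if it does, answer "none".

Standard quotas: P1 11.041, P2 6.102, P3 10.753, P4 5.956, P5 6.035, P6 1.114.
Adams allocation: P1 11, P2 6, P3 10, P4 6, P5 6, P6 2.
Every allocation lies between the lower and upper quota.

none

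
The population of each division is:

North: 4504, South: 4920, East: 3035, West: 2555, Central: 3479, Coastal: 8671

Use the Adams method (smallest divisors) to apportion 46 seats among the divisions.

North 8, South 8, East 5, West 5, Central 6, Coastal 14

Standard divisor 27164/46 ≈ 590.522; standard quotas: North 7.627, South 8.332, East 5.140, West 4.327, Central 5.891, Coastal 14.684.
Rounding up gives 8, 9, 6, 5, 6, 15 = 49 seats, so the divisor must be adjusted.
With modified divisor 630: modified quotas North 7.149, South 7.810, East 4.817, West 4.056, Central 5.522, Coastal 13.763.
Rounding up: North 8, South 8, East 5, West 5, Central 6, Coastal 14 (total 46).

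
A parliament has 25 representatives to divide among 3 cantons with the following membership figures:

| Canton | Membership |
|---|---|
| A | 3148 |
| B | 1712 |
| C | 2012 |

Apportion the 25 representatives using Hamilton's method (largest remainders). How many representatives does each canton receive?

The standard divisor is 6872/25 ≈ 274.88.
Standard quotas: A 11.452, B 6.228, C 7.320.
Lower quotas: A 11, B 6, C 7 (sum 24, leaving 1 seat).
Remainders in descending order: A 0.452, C 0.320, B 0.228.
The surplus seat goes to A.

A 12, B 6, C 7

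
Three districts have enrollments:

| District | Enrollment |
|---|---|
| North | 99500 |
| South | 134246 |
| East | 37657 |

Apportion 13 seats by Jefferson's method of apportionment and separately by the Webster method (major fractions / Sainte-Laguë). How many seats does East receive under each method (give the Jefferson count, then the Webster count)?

Jefferson: North 5, South 7, East 1.
Webster: North 5, South 6, East 2.
East gets 1 under Jefferson and 2 under Webster.

1 and 2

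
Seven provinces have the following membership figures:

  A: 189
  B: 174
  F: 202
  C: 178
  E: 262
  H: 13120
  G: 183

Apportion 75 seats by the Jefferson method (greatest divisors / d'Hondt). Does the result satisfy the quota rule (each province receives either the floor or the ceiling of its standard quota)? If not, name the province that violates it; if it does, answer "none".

H

Standard quotas: A 0.991, B 0.912, F 1.059, C 0.933, E 1.373, H 68.773, G 0.959.
Jefferson allocation: A 1, B 0, F 1, C 0, E 1, H 71, G 1.
H has quota 68.773 (lower 68, upper 69) but receives 71 — outside the quota interval.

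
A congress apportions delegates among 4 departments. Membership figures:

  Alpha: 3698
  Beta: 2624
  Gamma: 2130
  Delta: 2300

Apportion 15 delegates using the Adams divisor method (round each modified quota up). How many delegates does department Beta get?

4

Standard divisor 10752/15 ≈ 716.8; standard quotas: Alpha 5.159, Beta 3.661, Gamma 2.972, Delta 3.209.
Rounding up gives 6, 4, 3, 4 = 17 seats, so the divisor must be adjusted.
With modified divisor 800: modified quotas Alpha 4.622, Beta 3.280, Gamma 2.663, Delta 2.875.
Rounding up: Alpha 5, Beta 4, Gamma 3, Delta 3 (total 15).
Beta receives 4.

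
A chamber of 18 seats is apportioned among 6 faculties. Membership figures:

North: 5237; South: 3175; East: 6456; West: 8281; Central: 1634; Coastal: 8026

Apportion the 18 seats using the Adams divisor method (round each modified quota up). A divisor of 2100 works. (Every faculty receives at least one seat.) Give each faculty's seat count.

With modified divisor 2100: modified quotas North 2.494, South 1.512, East 3.074, West 3.943, Central 0.778, Coastal 3.822.
Rounding up: North 3, South 2, East 4, West 4, Central 1, Coastal 4 (total 18).

North: 3, South: 2, East: 4, West: 4, Central: 1, Coastal: 4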